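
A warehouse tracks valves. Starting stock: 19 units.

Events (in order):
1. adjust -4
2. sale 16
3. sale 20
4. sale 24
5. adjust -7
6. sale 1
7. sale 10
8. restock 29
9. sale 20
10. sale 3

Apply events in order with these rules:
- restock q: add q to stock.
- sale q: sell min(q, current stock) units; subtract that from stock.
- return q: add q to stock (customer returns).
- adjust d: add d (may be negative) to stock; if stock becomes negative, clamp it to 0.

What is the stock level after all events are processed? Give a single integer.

Answer: 6

Derivation:
Processing events:
Start: stock = 19
  Event 1 (adjust -4): 19 + -4 = 15
  Event 2 (sale 16): sell min(16,15)=15. stock: 15 - 15 = 0. total_sold = 15
  Event 3 (sale 20): sell min(20,0)=0. stock: 0 - 0 = 0. total_sold = 15
  Event 4 (sale 24): sell min(24,0)=0. stock: 0 - 0 = 0. total_sold = 15
  Event 5 (adjust -7): 0 + -7 = 0 (clamped to 0)
  Event 6 (sale 1): sell min(1,0)=0. stock: 0 - 0 = 0. total_sold = 15
  Event 7 (sale 10): sell min(10,0)=0. stock: 0 - 0 = 0. total_sold = 15
  Event 8 (restock 29): 0 + 29 = 29
  Event 9 (sale 20): sell min(20,29)=20. stock: 29 - 20 = 9. total_sold = 35
  Event 10 (sale 3): sell min(3,9)=3. stock: 9 - 3 = 6. total_sold = 38
Final: stock = 6, total_sold = 38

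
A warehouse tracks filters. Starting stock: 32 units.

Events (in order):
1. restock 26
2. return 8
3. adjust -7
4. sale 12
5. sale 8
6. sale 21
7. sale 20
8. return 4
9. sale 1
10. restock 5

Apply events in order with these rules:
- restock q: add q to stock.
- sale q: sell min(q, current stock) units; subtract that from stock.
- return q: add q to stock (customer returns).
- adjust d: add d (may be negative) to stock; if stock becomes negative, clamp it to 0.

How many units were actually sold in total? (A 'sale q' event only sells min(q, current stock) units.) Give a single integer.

Processing events:
Start: stock = 32
  Event 1 (restock 26): 32 + 26 = 58
  Event 2 (return 8): 58 + 8 = 66
  Event 3 (adjust -7): 66 + -7 = 59
  Event 4 (sale 12): sell min(12,59)=12. stock: 59 - 12 = 47. total_sold = 12
  Event 5 (sale 8): sell min(8,47)=8. stock: 47 - 8 = 39. total_sold = 20
  Event 6 (sale 21): sell min(21,39)=21. stock: 39 - 21 = 18. total_sold = 41
  Event 7 (sale 20): sell min(20,18)=18. stock: 18 - 18 = 0. total_sold = 59
  Event 8 (return 4): 0 + 4 = 4
  Event 9 (sale 1): sell min(1,4)=1. stock: 4 - 1 = 3. total_sold = 60
  Event 10 (restock 5): 3 + 5 = 8
Final: stock = 8, total_sold = 60

Answer: 60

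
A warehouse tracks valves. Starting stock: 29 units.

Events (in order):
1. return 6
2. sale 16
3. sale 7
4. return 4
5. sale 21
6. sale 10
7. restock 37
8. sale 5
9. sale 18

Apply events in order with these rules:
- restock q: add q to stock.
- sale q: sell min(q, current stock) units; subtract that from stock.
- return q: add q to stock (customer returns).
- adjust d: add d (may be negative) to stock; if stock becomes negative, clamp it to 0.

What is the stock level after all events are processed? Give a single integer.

Processing events:
Start: stock = 29
  Event 1 (return 6): 29 + 6 = 35
  Event 2 (sale 16): sell min(16,35)=16. stock: 35 - 16 = 19. total_sold = 16
  Event 3 (sale 7): sell min(7,19)=7. stock: 19 - 7 = 12. total_sold = 23
  Event 4 (return 4): 12 + 4 = 16
  Event 5 (sale 21): sell min(21,16)=16. stock: 16 - 16 = 0. total_sold = 39
  Event 6 (sale 10): sell min(10,0)=0. stock: 0 - 0 = 0. total_sold = 39
  Event 7 (restock 37): 0 + 37 = 37
  Event 8 (sale 5): sell min(5,37)=5. stock: 37 - 5 = 32. total_sold = 44
  Event 9 (sale 18): sell min(18,32)=18. stock: 32 - 18 = 14. total_sold = 62
Final: stock = 14, total_sold = 62

Answer: 14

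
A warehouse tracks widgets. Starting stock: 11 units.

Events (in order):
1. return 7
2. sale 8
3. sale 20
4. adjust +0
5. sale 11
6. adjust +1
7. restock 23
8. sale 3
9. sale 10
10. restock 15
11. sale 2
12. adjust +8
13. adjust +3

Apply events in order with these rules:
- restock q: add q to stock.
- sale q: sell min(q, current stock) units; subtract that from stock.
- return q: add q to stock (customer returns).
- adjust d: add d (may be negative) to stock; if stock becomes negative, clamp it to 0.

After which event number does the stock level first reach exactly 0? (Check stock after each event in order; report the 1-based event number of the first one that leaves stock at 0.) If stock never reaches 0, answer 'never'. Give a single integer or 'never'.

Processing events:
Start: stock = 11
  Event 1 (return 7): 11 + 7 = 18
  Event 2 (sale 8): sell min(8,18)=8. stock: 18 - 8 = 10. total_sold = 8
  Event 3 (sale 20): sell min(20,10)=10. stock: 10 - 10 = 0. total_sold = 18
  Event 4 (adjust +0): 0 + 0 = 0
  Event 5 (sale 11): sell min(11,0)=0. stock: 0 - 0 = 0. total_sold = 18
  Event 6 (adjust +1): 0 + 1 = 1
  Event 7 (restock 23): 1 + 23 = 24
  Event 8 (sale 3): sell min(3,24)=3. stock: 24 - 3 = 21. total_sold = 21
  Event 9 (sale 10): sell min(10,21)=10. stock: 21 - 10 = 11. total_sold = 31
  Event 10 (restock 15): 11 + 15 = 26
  Event 11 (sale 2): sell min(2,26)=2. stock: 26 - 2 = 24. total_sold = 33
  Event 12 (adjust +8): 24 + 8 = 32
  Event 13 (adjust +3): 32 + 3 = 35
Final: stock = 35, total_sold = 33

First zero at event 3.

Answer: 3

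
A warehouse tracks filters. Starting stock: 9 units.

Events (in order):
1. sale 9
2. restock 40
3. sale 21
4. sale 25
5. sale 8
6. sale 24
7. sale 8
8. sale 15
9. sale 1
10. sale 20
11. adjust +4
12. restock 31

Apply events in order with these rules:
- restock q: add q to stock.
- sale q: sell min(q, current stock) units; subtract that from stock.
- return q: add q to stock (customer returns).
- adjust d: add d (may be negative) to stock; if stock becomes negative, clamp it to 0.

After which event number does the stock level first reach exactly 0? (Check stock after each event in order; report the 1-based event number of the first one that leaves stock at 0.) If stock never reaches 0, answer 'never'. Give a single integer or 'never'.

Processing events:
Start: stock = 9
  Event 1 (sale 9): sell min(9,9)=9. stock: 9 - 9 = 0. total_sold = 9
  Event 2 (restock 40): 0 + 40 = 40
  Event 3 (sale 21): sell min(21,40)=21. stock: 40 - 21 = 19. total_sold = 30
  Event 4 (sale 25): sell min(25,19)=19. stock: 19 - 19 = 0. total_sold = 49
  Event 5 (sale 8): sell min(8,0)=0. stock: 0 - 0 = 0. total_sold = 49
  Event 6 (sale 24): sell min(24,0)=0. stock: 0 - 0 = 0. total_sold = 49
  Event 7 (sale 8): sell min(8,0)=0. stock: 0 - 0 = 0. total_sold = 49
  Event 8 (sale 15): sell min(15,0)=0. stock: 0 - 0 = 0. total_sold = 49
  Event 9 (sale 1): sell min(1,0)=0. stock: 0 - 0 = 0. total_sold = 49
  Event 10 (sale 20): sell min(20,0)=0. stock: 0 - 0 = 0. total_sold = 49
  Event 11 (adjust +4): 0 + 4 = 4
  Event 12 (restock 31): 4 + 31 = 35
Final: stock = 35, total_sold = 49

First zero at event 1.

Answer: 1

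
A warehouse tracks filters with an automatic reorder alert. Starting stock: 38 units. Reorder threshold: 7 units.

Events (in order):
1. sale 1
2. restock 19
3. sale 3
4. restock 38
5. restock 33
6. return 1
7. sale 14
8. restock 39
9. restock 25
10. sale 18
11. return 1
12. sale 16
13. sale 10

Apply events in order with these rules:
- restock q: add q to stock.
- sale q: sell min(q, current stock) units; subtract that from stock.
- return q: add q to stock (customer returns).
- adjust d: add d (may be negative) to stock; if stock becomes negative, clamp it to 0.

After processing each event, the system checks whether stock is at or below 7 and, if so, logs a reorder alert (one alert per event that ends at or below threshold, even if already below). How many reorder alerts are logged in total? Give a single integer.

Processing events:
Start: stock = 38
  Event 1 (sale 1): sell min(1,38)=1. stock: 38 - 1 = 37. total_sold = 1
  Event 2 (restock 19): 37 + 19 = 56
  Event 3 (sale 3): sell min(3,56)=3. stock: 56 - 3 = 53. total_sold = 4
  Event 4 (restock 38): 53 + 38 = 91
  Event 5 (restock 33): 91 + 33 = 124
  Event 6 (return 1): 124 + 1 = 125
  Event 7 (sale 14): sell min(14,125)=14. stock: 125 - 14 = 111. total_sold = 18
  Event 8 (restock 39): 111 + 39 = 150
  Event 9 (restock 25): 150 + 25 = 175
  Event 10 (sale 18): sell min(18,175)=18. stock: 175 - 18 = 157. total_sold = 36
  Event 11 (return 1): 157 + 1 = 158
  Event 12 (sale 16): sell min(16,158)=16. stock: 158 - 16 = 142. total_sold = 52
  Event 13 (sale 10): sell min(10,142)=10. stock: 142 - 10 = 132. total_sold = 62
Final: stock = 132, total_sold = 62

Checking against threshold 7:
  After event 1: stock=37 > 7
  After event 2: stock=56 > 7
  After event 3: stock=53 > 7
  After event 4: stock=91 > 7
  After event 5: stock=124 > 7
  After event 6: stock=125 > 7
  After event 7: stock=111 > 7
  After event 8: stock=150 > 7
  After event 9: stock=175 > 7
  After event 10: stock=157 > 7
  After event 11: stock=158 > 7
  After event 12: stock=142 > 7
  After event 13: stock=132 > 7
Alert events: []. Count = 0

Answer: 0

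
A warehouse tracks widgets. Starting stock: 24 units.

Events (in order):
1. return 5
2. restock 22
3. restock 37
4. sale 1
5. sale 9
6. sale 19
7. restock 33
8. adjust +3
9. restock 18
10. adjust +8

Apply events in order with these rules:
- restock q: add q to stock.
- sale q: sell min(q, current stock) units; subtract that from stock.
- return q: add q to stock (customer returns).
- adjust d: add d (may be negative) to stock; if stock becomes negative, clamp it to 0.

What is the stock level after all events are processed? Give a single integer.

Processing events:
Start: stock = 24
  Event 1 (return 5): 24 + 5 = 29
  Event 2 (restock 22): 29 + 22 = 51
  Event 3 (restock 37): 51 + 37 = 88
  Event 4 (sale 1): sell min(1,88)=1. stock: 88 - 1 = 87. total_sold = 1
  Event 5 (sale 9): sell min(9,87)=9. stock: 87 - 9 = 78. total_sold = 10
  Event 6 (sale 19): sell min(19,78)=19. stock: 78 - 19 = 59. total_sold = 29
  Event 7 (restock 33): 59 + 33 = 92
  Event 8 (adjust +3): 92 + 3 = 95
  Event 9 (restock 18): 95 + 18 = 113
  Event 10 (adjust +8): 113 + 8 = 121
Final: stock = 121, total_sold = 29

Answer: 121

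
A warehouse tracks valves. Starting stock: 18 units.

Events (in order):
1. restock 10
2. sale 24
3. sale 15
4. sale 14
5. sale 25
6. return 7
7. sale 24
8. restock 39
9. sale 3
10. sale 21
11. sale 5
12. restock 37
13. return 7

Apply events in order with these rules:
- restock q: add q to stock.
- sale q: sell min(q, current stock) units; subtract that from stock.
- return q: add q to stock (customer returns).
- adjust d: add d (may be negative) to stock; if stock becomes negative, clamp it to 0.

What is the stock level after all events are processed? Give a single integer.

Answer: 54

Derivation:
Processing events:
Start: stock = 18
  Event 1 (restock 10): 18 + 10 = 28
  Event 2 (sale 24): sell min(24,28)=24. stock: 28 - 24 = 4. total_sold = 24
  Event 3 (sale 15): sell min(15,4)=4. stock: 4 - 4 = 0. total_sold = 28
  Event 4 (sale 14): sell min(14,0)=0. stock: 0 - 0 = 0. total_sold = 28
  Event 5 (sale 25): sell min(25,0)=0. stock: 0 - 0 = 0. total_sold = 28
  Event 6 (return 7): 0 + 7 = 7
  Event 7 (sale 24): sell min(24,7)=7. stock: 7 - 7 = 0. total_sold = 35
  Event 8 (restock 39): 0 + 39 = 39
  Event 9 (sale 3): sell min(3,39)=3. stock: 39 - 3 = 36. total_sold = 38
  Event 10 (sale 21): sell min(21,36)=21. stock: 36 - 21 = 15. total_sold = 59
  Event 11 (sale 5): sell min(5,15)=5. stock: 15 - 5 = 10. total_sold = 64
  Event 12 (restock 37): 10 + 37 = 47
  Event 13 (return 7): 47 + 7 = 54
Final: stock = 54, total_sold = 64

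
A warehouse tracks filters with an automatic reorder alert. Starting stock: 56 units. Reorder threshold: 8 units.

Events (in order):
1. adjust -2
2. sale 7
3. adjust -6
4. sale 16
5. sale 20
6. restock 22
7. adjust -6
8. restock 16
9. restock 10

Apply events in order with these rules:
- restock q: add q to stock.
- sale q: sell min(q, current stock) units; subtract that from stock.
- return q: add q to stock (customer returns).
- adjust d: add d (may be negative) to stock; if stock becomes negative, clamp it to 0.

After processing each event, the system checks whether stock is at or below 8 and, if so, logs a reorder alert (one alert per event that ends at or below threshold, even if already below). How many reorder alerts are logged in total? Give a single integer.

Processing events:
Start: stock = 56
  Event 1 (adjust -2): 56 + -2 = 54
  Event 2 (sale 7): sell min(7,54)=7. stock: 54 - 7 = 47. total_sold = 7
  Event 3 (adjust -6): 47 + -6 = 41
  Event 4 (sale 16): sell min(16,41)=16. stock: 41 - 16 = 25. total_sold = 23
  Event 5 (sale 20): sell min(20,25)=20. stock: 25 - 20 = 5. total_sold = 43
  Event 6 (restock 22): 5 + 22 = 27
  Event 7 (adjust -6): 27 + -6 = 21
  Event 8 (restock 16): 21 + 16 = 37
  Event 9 (restock 10): 37 + 10 = 47
Final: stock = 47, total_sold = 43

Checking against threshold 8:
  After event 1: stock=54 > 8
  After event 2: stock=47 > 8
  After event 3: stock=41 > 8
  After event 4: stock=25 > 8
  After event 5: stock=5 <= 8 -> ALERT
  After event 6: stock=27 > 8
  After event 7: stock=21 > 8
  After event 8: stock=37 > 8
  After event 9: stock=47 > 8
Alert events: [5]. Count = 1

Answer: 1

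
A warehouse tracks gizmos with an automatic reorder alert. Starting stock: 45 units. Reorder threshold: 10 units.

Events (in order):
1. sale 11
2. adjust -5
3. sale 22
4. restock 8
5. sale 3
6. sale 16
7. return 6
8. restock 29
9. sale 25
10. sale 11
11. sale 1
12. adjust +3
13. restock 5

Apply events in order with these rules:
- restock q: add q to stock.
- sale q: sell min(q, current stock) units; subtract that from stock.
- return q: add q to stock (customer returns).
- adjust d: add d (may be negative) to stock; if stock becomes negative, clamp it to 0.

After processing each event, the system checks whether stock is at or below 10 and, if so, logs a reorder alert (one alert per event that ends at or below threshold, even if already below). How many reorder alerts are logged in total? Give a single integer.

Answer: 8

Derivation:
Processing events:
Start: stock = 45
  Event 1 (sale 11): sell min(11,45)=11. stock: 45 - 11 = 34. total_sold = 11
  Event 2 (adjust -5): 34 + -5 = 29
  Event 3 (sale 22): sell min(22,29)=22. stock: 29 - 22 = 7. total_sold = 33
  Event 4 (restock 8): 7 + 8 = 15
  Event 5 (sale 3): sell min(3,15)=3. stock: 15 - 3 = 12. total_sold = 36
  Event 6 (sale 16): sell min(16,12)=12. stock: 12 - 12 = 0. total_sold = 48
  Event 7 (return 6): 0 + 6 = 6
  Event 8 (restock 29): 6 + 29 = 35
  Event 9 (sale 25): sell min(25,35)=25. stock: 35 - 25 = 10. total_sold = 73
  Event 10 (sale 11): sell min(11,10)=10. stock: 10 - 10 = 0. total_sold = 83
  Event 11 (sale 1): sell min(1,0)=0. stock: 0 - 0 = 0. total_sold = 83
  Event 12 (adjust +3): 0 + 3 = 3
  Event 13 (restock 5): 3 + 5 = 8
Final: stock = 8, total_sold = 83

Checking against threshold 10:
  After event 1: stock=34 > 10
  After event 2: stock=29 > 10
  After event 3: stock=7 <= 10 -> ALERT
  After event 4: stock=15 > 10
  After event 5: stock=12 > 10
  After event 6: stock=0 <= 10 -> ALERT
  After event 7: stock=6 <= 10 -> ALERT
  After event 8: stock=35 > 10
  After event 9: stock=10 <= 10 -> ALERT
  After event 10: stock=0 <= 10 -> ALERT
  After event 11: stock=0 <= 10 -> ALERT
  After event 12: stock=3 <= 10 -> ALERT
  After event 13: stock=8 <= 10 -> ALERT
Alert events: [3, 6, 7, 9, 10, 11, 12, 13]. Count = 8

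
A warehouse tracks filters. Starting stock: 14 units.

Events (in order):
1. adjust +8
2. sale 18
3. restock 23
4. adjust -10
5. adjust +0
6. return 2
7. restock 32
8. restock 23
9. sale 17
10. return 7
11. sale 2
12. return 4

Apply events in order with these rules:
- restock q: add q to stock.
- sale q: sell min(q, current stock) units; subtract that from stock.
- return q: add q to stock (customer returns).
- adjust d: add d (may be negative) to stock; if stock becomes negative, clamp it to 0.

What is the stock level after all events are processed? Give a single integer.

Processing events:
Start: stock = 14
  Event 1 (adjust +8): 14 + 8 = 22
  Event 2 (sale 18): sell min(18,22)=18. stock: 22 - 18 = 4. total_sold = 18
  Event 3 (restock 23): 4 + 23 = 27
  Event 4 (adjust -10): 27 + -10 = 17
  Event 5 (adjust +0): 17 + 0 = 17
  Event 6 (return 2): 17 + 2 = 19
  Event 7 (restock 32): 19 + 32 = 51
  Event 8 (restock 23): 51 + 23 = 74
  Event 9 (sale 17): sell min(17,74)=17. stock: 74 - 17 = 57. total_sold = 35
  Event 10 (return 7): 57 + 7 = 64
  Event 11 (sale 2): sell min(2,64)=2. stock: 64 - 2 = 62. total_sold = 37
  Event 12 (return 4): 62 + 4 = 66
Final: stock = 66, total_sold = 37

Answer: 66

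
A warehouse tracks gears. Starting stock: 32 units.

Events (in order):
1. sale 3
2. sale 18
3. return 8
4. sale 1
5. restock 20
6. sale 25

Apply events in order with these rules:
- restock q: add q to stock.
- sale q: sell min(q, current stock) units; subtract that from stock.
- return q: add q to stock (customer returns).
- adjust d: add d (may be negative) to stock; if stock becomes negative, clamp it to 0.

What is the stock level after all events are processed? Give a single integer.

Answer: 13

Derivation:
Processing events:
Start: stock = 32
  Event 1 (sale 3): sell min(3,32)=3. stock: 32 - 3 = 29. total_sold = 3
  Event 2 (sale 18): sell min(18,29)=18. stock: 29 - 18 = 11. total_sold = 21
  Event 3 (return 8): 11 + 8 = 19
  Event 4 (sale 1): sell min(1,19)=1. stock: 19 - 1 = 18. total_sold = 22
  Event 5 (restock 20): 18 + 20 = 38
  Event 6 (sale 25): sell min(25,38)=25. stock: 38 - 25 = 13. total_sold = 47
Final: stock = 13, total_sold = 47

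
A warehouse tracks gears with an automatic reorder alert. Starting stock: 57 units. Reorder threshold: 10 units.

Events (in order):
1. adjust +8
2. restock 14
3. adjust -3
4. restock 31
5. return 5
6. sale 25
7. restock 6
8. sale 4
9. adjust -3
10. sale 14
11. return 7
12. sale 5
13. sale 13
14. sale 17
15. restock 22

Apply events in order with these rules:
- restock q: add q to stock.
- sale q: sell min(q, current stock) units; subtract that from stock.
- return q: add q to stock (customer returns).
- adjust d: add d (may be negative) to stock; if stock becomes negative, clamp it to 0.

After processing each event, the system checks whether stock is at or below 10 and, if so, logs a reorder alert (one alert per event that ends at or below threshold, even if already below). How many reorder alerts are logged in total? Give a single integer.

Processing events:
Start: stock = 57
  Event 1 (adjust +8): 57 + 8 = 65
  Event 2 (restock 14): 65 + 14 = 79
  Event 3 (adjust -3): 79 + -3 = 76
  Event 4 (restock 31): 76 + 31 = 107
  Event 5 (return 5): 107 + 5 = 112
  Event 6 (sale 25): sell min(25,112)=25. stock: 112 - 25 = 87. total_sold = 25
  Event 7 (restock 6): 87 + 6 = 93
  Event 8 (sale 4): sell min(4,93)=4. stock: 93 - 4 = 89. total_sold = 29
  Event 9 (adjust -3): 89 + -3 = 86
  Event 10 (sale 14): sell min(14,86)=14. stock: 86 - 14 = 72. total_sold = 43
  Event 11 (return 7): 72 + 7 = 79
  Event 12 (sale 5): sell min(5,79)=5. stock: 79 - 5 = 74. total_sold = 48
  Event 13 (sale 13): sell min(13,74)=13. stock: 74 - 13 = 61. total_sold = 61
  Event 14 (sale 17): sell min(17,61)=17. stock: 61 - 17 = 44. total_sold = 78
  Event 15 (restock 22): 44 + 22 = 66
Final: stock = 66, total_sold = 78

Checking against threshold 10:
  After event 1: stock=65 > 10
  After event 2: stock=79 > 10
  After event 3: stock=76 > 10
  After event 4: stock=107 > 10
  After event 5: stock=112 > 10
  After event 6: stock=87 > 10
  After event 7: stock=93 > 10
  After event 8: stock=89 > 10
  After event 9: stock=86 > 10
  After event 10: stock=72 > 10
  After event 11: stock=79 > 10
  After event 12: stock=74 > 10
  After event 13: stock=61 > 10
  After event 14: stock=44 > 10
  After event 15: stock=66 > 10
Alert events: []. Count = 0

Answer: 0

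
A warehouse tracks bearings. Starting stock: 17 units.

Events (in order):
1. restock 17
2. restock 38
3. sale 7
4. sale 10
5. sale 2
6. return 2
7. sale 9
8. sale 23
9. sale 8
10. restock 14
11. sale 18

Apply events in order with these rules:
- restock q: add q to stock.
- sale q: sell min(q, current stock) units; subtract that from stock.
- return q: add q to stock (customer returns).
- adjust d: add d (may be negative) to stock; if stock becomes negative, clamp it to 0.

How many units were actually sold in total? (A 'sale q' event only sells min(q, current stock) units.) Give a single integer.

Answer: 77

Derivation:
Processing events:
Start: stock = 17
  Event 1 (restock 17): 17 + 17 = 34
  Event 2 (restock 38): 34 + 38 = 72
  Event 3 (sale 7): sell min(7,72)=7. stock: 72 - 7 = 65. total_sold = 7
  Event 4 (sale 10): sell min(10,65)=10. stock: 65 - 10 = 55. total_sold = 17
  Event 5 (sale 2): sell min(2,55)=2. stock: 55 - 2 = 53. total_sold = 19
  Event 6 (return 2): 53 + 2 = 55
  Event 7 (sale 9): sell min(9,55)=9. stock: 55 - 9 = 46. total_sold = 28
  Event 8 (sale 23): sell min(23,46)=23. stock: 46 - 23 = 23. total_sold = 51
  Event 9 (sale 8): sell min(8,23)=8. stock: 23 - 8 = 15. total_sold = 59
  Event 10 (restock 14): 15 + 14 = 29
  Event 11 (sale 18): sell min(18,29)=18. stock: 29 - 18 = 11. total_sold = 77
Final: stock = 11, total_sold = 77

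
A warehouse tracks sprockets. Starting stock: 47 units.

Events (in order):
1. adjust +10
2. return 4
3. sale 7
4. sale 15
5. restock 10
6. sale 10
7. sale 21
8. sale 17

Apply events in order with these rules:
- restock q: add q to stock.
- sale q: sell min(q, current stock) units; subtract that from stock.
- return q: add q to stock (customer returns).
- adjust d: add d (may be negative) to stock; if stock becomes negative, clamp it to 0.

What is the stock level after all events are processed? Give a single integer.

Processing events:
Start: stock = 47
  Event 1 (adjust +10): 47 + 10 = 57
  Event 2 (return 4): 57 + 4 = 61
  Event 3 (sale 7): sell min(7,61)=7. stock: 61 - 7 = 54. total_sold = 7
  Event 4 (sale 15): sell min(15,54)=15. stock: 54 - 15 = 39. total_sold = 22
  Event 5 (restock 10): 39 + 10 = 49
  Event 6 (sale 10): sell min(10,49)=10. stock: 49 - 10 = 39. total_sold = 32
  Event 7 (sale 21): sell min(21,39)=21. stock: 39 - 21 = 18. total_sold = 53
  Event 8 (sale 17): sell min(17,18)=17. stock: 18 - 17 = 1. total_sold = 70
Final: stock = 1, total_sold = 70

Answer: 1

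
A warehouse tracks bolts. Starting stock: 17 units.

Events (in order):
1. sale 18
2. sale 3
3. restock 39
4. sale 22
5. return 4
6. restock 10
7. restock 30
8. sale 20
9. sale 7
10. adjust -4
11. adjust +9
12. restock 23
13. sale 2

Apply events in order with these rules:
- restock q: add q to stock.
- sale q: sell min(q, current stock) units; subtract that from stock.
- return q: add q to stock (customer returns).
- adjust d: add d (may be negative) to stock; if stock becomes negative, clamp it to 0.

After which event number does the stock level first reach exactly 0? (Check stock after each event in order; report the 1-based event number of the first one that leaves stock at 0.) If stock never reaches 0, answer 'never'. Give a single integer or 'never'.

Processing events:
Start: stock = 17
  Event 1 (sale 18): sell min(18,17)=17. stock: 17 - 17 = 0. total_sold = 17
  Event 2 (sale 3): sell min(3,0)=0. stock: 0 - 0 = 0. total_sold = 17
  Event 3 (restock 39): 0 + 39 = 39
  Event 4 (sale 22): sell min(22,39)=22. stock: 39 - 22 = 17. total_sold = 39
  Event 5 (return 4): 17 + 4 = 21
  Event 6 (restock 10): 21 + 10 = 31
  Event 7 (restock 30): 31 + 30 = 61
  Event 8 (sale 20): sell min(20,61)=20. stock: 61 - 20 = 41. total_sold = 59
  Event 9 (sale 7): sell min(7,41)=7. stock: 41 - 7 = 34. total_sold = 66
  Event 10 (adjust -4): 34 + -4 = 30
  Event 11 (adjust +9): 30 + 9 = 39
  Event 12 (restock 23): 39 + 23 = 62
  Event 13 (sale 2): sell min(2,62)=2. stock: 62 - 2 = 60. total_sold = 68
Final: stock = 60, total_sold = 68

First zero at event 1.

Answer: 1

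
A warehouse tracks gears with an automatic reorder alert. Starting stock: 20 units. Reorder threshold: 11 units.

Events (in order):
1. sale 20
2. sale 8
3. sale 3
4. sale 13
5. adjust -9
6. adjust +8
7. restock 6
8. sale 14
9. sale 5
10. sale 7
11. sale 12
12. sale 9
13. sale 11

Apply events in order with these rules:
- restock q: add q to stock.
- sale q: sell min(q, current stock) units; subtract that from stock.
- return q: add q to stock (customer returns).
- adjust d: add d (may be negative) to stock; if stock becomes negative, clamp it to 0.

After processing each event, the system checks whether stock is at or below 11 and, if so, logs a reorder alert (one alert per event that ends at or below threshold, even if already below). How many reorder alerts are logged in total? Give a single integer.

Processing events:
Start: stock = 20
  Event 1 (sale 20): sell min(20,20)=20. stock: 20 - 20 = 0. total_sold = 20
  Event 2 (sale 8): sell min(8,0)=0. stock: 0 - 0 = 0. total_sold = 20
  Event 3 (sale 3): sell min(3,0)=0. stock: 0 - 0 = 0. total_sold = 20
  Event 4 (sale 13): sell min(13,0)=0. stock: 0 - 0 = 0. total_sold = 20
  Event 5 (adjust -9): 0 + -9 = 0 (clamped to 0)
  Event 6 (adjust +8): 0 + 8 = 8
  Event 7 (restock 6): 8 + 6 = 14
  Event 8 (sale 14): sell min(14,14)=14. stock: 14 - 14 = 0. total_sold = 34
  Event 9 (sale 5): sell min(5,0)=0. stock: 0 - 0 = 0. total_sold = 34
  Event 10 (sale 7): sell min(7,0)=0. stock: 0 - 0 = 0. total_sold = 34
  Event 11 (sale 12): sell min(12,0)=0. stock: 0 - 0 = 0. total_sold = 34
  Event 12 (sale 9): sell min(9,0)=0. stock: 0 - 0 = 0. total_sold = 34
  Event 13 (sale 11): sell min(11,0)=0. stock: 0 - 0 = 0. total_sold = 34
Final: stock = 0, total_sold = 34

Checking against threshold 11:
  After event 1: stock=0 <= 11 -> ALERT
  After event 2: stock=0 <= 11 -> ALERT
  After event 3: stock=0 <= 11 -> ALERT
  After event 4: stock=0 <= 11 -> ALERT
  After event 5: stock=0 <= 11 -> ALERT
  After event 6: stock=8 <= 11 -> ALERT
  After event 7: stock=14 > 11
  After event 8: stock=0 <= 11 -> ALERT
  After event 9: stock=0 <= 11 -> ALERT
  After event 10: stock=0 <= 11 -> ALERT
  After event 11: stock=0 <= 11 -> ALERT
  After event 12: stock=0 <= 11 -> ALERT
  After event 13: stock=0 <= 11 -> ALERT
Alert events: [1, 2, 3, 4, 5, 6, 8, 9, 10, 11, 12, 13]. Count = 12

Answer: 12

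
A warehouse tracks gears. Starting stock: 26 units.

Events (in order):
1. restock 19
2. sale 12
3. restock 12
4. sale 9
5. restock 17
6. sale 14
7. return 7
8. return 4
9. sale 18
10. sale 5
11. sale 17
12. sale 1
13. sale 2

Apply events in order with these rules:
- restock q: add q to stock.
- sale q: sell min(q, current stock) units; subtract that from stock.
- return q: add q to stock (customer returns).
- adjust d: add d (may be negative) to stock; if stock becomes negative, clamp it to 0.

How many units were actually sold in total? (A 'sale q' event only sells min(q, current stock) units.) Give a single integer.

Answer: 78

Derivation:
Processing events:
Start: stock = 26
  Event 1 (restock 19): 26 + 19 = 45
  Event 2 (sale 12): sell min(12,45)=12. stock: 45 - 12 = 33. total_sold = 12
  Event 3 (restock 12): 33 + 12 = 45
  Event 4 (sale 9): sell min(9,45)=9. stock: 45 - 9 = 36. total_sold = 21
  Event 5 (restock 17): 36 + 17 = 53
  Event 6 (sale 14): sell min(14,53)=14. stock: 53 - 14 = 39. total_sold = 35
  Event 7 (return 7): 39 + 7 = 46
  Event 8 (return 4): 46 + 4 = 50
  Event 9 (sale 18): sell min(18,50)=18. stock: 50 - 18 = 32. total_sold = 53
  Event 10 (sale 5): sell min(5,32)=5. stock: 32 - 5 = 27. total_sold = 58
  Event 11 (sale 17): sell min(17,27)=17. stock: 27 - 17 = 10. total_sold = 75
  Event 12 (sale 1): sell min(1,10)=1. stock: 10 - 1 = 9. total_sold = 76
  Event 13 (sale 2): sell min(2,9)=2. stock: 9 - 2 = 7. total_sold = 78
Final: stock = 7, total_sold = 78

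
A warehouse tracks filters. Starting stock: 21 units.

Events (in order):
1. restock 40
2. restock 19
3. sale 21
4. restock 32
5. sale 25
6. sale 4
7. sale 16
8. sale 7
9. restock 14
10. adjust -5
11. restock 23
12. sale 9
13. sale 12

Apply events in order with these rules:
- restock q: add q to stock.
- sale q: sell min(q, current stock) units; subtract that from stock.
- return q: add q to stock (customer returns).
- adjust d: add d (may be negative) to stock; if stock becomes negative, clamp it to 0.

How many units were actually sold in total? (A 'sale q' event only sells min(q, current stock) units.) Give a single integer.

Answer: 94

Derivation:
Processing events:
Start: stock = 21
  Event 1 (restock 40): 21 + 40 = 61
  Event 2 (restock 19): 61 + 19 = 80
  Event 3 (sale 21): sell min(21,80)=21. stock: 80 - 21 = 59. total_sold = 21
  Event 4 (restock 32): 59 + 32 = 91
  Event 5 (sale 25): sell min(25,91)=25. stock: 91 - 25 = 66. total_sold = 46
  Event 6 (sale 4): sell min(4,66)=4. stock: 66 - 4 = 62. total_sold = 50
  Event 7 (sale 16): sell min(16,62)=16. stock: 62 - 16 = 46. total_sold = 66
  Event 8 (sale 7): sell min(7,46)=7. stock: 46 - 7 = 39. total_sold = 73
  Event 9 (restock 14): 39 + 14 = 53
  Event 10 (adjust -5): 53 + -5 = 48
  Event 11 (restock 23): 48 + 23 = 71
  Event 12 (sale 9): sell min(9,71)=9. stock: 71 - 9 = 62. total_sold = 82
  Event 13 (sale 12): sell min(12,62)=12. stock: 62 - 12 = 50. total_sold = 94
Final: stock = 50, total_sold = 94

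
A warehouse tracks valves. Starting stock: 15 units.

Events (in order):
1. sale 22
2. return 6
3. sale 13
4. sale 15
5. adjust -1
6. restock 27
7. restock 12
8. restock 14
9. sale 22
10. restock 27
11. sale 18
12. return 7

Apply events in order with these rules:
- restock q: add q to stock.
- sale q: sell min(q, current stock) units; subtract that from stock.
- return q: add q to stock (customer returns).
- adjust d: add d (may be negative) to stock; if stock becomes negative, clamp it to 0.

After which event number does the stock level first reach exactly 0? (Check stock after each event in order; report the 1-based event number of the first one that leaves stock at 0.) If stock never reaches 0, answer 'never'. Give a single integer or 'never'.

Answer: 1

Derivation:
Processing events:
Start: stock = 15
  Event 1 (sale 22): sell min(22,15)=15. stock: 15 - 15 = 0. total_sold = 15
  Event 2 (return 6): 0 + 6 = 6
  Event 3 (sale 13): sell min(13,6)=6. stock: 6 - 6 = 0. total_sold = 21
  Event 4 (sale 15): sell min(15,0)=0. stock: 0 - 0 = 0. total_sold = 21
  Event 5 (adjust -1): 0 + -1 = 0 (clamped to 0)
  Event 6 (restock 27): 0 + 27 = 27
  Event 7 (restock 12): 27 + 12 = 39
  Event 8 (restock 14): 39 + 14 = 53
  Event 9 (sale 22): sell min(22,53)=22. stock: 53 - 22 = 31. total_sold = 43
  Event 10 (restock 27): 31 + 27 = 58
  Event 11 (sale 18): sell min(18,58)=18. stock: 58 - 18 = 40. total_sold = 61
  Event 12 (return 7): 40 + 7 = 47
Final: stock = 47, total_sold = 61

First zero at event 1.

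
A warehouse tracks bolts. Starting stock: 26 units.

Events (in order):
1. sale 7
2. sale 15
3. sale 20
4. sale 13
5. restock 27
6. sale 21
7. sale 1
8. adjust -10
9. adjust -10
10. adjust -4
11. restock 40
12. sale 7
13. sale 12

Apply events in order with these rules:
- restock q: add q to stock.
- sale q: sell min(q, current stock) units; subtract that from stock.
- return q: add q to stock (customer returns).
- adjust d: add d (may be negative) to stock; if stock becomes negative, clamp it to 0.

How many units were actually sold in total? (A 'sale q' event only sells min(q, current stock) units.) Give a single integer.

Processing events:
Start: stock = 26
  Event 1 (sale 7): sell min(7,26)=7. stock: 26 - 7 = 19. total_sold = 7
  Event 2 (sale 15): sell min(15,19)=15. stock: 19 - 15 = 4. total_sold = 22
  Event 3 (sale 20): sell min(20,4)=4. stock: 4 - 4 = 0. total_sold = 26
  Event 4 (sale 13): sell min(13,0)=0. stock: 0 - 0 = 0. total_sold = 26
  Event 5 (restock 27): 0 + 27 = 27
  Event 6 (sale 21): sell min(21,27)=21. stock: 27 - 21 = 6. total_sold = 47
  Event 7 (sale 1): sell min(1,6)=1. stock: 6 - 1 = 5. total_sold = 48
  Event 8 (adjust -10): 5 + -10 = 0 (clamped to 0)
  Event 9 (adjust -10): 0 + -10 = 0 (clamped to 0)
  Event 10 (adjust -4): 0 + -4 = 0 (clamped to 0)
  Event 11 (restock 40): 0 + 40 = 40
  Event 12 (sale 7): sell min(7,40)=7. stock: 40 - 7 = 33. total_sold = 55
  Event 13 (sale 12): sell min(12,33)=12. stock: 33 - 12 = 21. total_sold = 67
Final: stock = 21, total_sold = 67

Answer: 67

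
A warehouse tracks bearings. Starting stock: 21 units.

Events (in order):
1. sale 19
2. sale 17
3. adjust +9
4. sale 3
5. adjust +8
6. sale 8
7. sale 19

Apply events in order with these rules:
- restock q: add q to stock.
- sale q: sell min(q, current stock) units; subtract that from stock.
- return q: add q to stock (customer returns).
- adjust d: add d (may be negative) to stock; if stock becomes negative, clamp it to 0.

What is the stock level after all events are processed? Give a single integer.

Processing events:
Start: stock = 21
  Event 1 (sale 19): sell min(19,21)=19. stock: 21 - 19 = 2. total_sold = 19
  Event 2 (sale 17): sell min(17,2)=2. stock: 2 - 2 = 0. total_sold = 21
  Event 3 (adjust +9): 0 + 9 = 9
  Event 4 (sale 3): sell min(3,9)=3. stock: 9 - 3 = 6. total_sold = 24
  Event 5 (adjust +8): 6 + 8 = 14
  Event 6 (sale 8): sell min(8,14)=8. stock: 14 - 8 = 6. total_sold = 32
  Event 7 (sale 19): sell min(19,6)=6. stock: 6 - 6 = 0. total_sold = 38
Final: stock = 0, total_sold = 38

Answer: 0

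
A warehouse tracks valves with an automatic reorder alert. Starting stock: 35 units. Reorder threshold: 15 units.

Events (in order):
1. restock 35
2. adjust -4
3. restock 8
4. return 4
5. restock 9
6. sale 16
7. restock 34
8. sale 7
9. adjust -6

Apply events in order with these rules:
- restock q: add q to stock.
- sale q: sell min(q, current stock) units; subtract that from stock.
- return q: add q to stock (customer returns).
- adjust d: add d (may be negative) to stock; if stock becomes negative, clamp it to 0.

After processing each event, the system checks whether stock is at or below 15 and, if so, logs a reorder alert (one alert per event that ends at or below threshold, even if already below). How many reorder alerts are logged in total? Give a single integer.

Processing events:
Start: stock = 35
  Event 1 (restock 35): 35 + 35 = 70
  Event 2 (adjust -4): 70 + -4 = 66
  Event 3 (restock 8): 66 + 8 = 74
  Event 4 (return 4): 74 + 4 = 78
  Event 5 (restock 9): 78 + 9 = 87
  Event 6 (sale 16): sell min(16,87)=16. stock: 87 - 16 = 71. total_sold = 16
  Event 7 (restock 34): 71 + 34 = 105
  Event 8 (sale 7): sell min(7,105)=7. stock: 105 - 7 = 98. total_sold = 23
  Event 9 (adjust -6): 98 + -6 = 92
Final: stock = 92, total_sold = 23

Checking against threshold 15:
  After event 1: stock=70 > 15
  After event 2: stock=66 > 15
  After event 3: stock=74 > 15
  After event 4: stock=78 > 15
  After event 5: stock=87 > 15
  After event 6: stock=71 > 15
  After event 7: stock=105 > 15
  After event 8: stock=98 > 15
  After event 9: stock=92 > 15
Alert events: []. Count = 0

Answer: 0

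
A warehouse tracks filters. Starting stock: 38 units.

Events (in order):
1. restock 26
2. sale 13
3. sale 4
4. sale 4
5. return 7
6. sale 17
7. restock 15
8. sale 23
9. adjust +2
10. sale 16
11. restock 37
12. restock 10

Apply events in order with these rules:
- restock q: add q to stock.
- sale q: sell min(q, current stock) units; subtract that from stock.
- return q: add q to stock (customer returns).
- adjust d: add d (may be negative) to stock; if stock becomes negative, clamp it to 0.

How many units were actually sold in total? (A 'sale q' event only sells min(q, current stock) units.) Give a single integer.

Answer: 77

Derivation:
Processing events:
Start: stock = 38
  Event 1 (restock 26): 38 + 26 = 64
  Event 2 (sale 13): sell min(13,64)=13. stock: 64 - 13 = 51. total_sold = 13
  Event 3 (sale 4): sell min(4,51)=4. stock: 51 - 4 = 47. total_sold = 17
  Event 4 (sale 4): sell min(4,47)=4. stock: 47 - 4 = 43. total_sold = 21
  Event 5 (return 7): 43 + 7 = 50
  Event 6 (sale 17): sell min(17,50)=17. stock: 50 - 17 = 33. total_sold = 38
  Event 7 (restock 15): 33 + 15 = 48
  Event 8 (sale 23): sell min(23,48)=23. stock: 48 - 23 = 25. total_sold = 61
  Event 9 (adjust +2): 25 + 2 = 27
  Event 10 (sale 16): sell min(16,27)=16. stock: 27 - 16 = 11. total_sold = 77
  Event 11 (restock 37): 11 + 37 = 48
  Event 12 (restock 10): 48 + 10 = 58
Final: stock = 58, total_sold = 77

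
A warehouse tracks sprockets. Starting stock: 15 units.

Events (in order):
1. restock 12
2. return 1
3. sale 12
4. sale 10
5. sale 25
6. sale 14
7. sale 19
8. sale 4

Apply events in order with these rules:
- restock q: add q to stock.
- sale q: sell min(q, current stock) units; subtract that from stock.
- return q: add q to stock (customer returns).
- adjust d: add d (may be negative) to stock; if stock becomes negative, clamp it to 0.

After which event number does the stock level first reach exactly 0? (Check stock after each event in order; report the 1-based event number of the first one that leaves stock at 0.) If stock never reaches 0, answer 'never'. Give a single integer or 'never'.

Answer: 5

Derivation:
Processing events:
Start: stock = 15
  Event 1 (restock 12): 15 + 12 = 27
  Event 2 (return 1): 27 + 1 = 28
  Event 3 (sale 12): sell min(12,28)=12. stock: 28 - 12 = 16. total_sold = 12
  Event 4 (sale 10): sell min(10,16)=10. stock: 16 - 10 = 6. total_sold = 22
  Event 5 (sale 25): sell min(25,6)=6. stock: 6 - 6 = 0. total_sold = 28
  Event 6 (sale 14): sell min(14,0)=0. stock: 0 - 0 = 0. total_sold = 28
  Event 7 (sale 19): sell min(19,0)=0. stock: 0 - 0 = 0. total_sold = 28
  Event 8 (sale 4): sell min(4,0)=0. stock: 0 - 0 = 0. total_sold = 28
Final: stock = 0, total_sold = 28

First zero at event 5.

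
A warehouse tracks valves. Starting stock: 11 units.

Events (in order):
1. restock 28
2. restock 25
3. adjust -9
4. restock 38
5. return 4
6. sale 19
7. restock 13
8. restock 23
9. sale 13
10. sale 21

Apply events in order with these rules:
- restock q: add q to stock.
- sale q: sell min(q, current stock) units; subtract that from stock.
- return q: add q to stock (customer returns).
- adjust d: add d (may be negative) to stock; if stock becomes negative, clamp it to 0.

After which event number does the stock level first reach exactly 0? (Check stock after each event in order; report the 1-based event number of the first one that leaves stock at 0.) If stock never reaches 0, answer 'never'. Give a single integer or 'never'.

Processing events:
Start: stock = 11
  Event 1 (restock 28): 11 + 28 = 39
  Event 2 (restock 25): 39 + 25 = 64
  Event 3 (adjust -9): 64 + -9 = 55
  Event 4 (restock 38): 55 + 38 = 93
  Event 5 (return 4): 93 + 4 = 97
  Event 6 (sale 19): sell min(19,97)=19. stock: 97 - 19 = 78. total_sold = 19
  Event 7 (restock 13): 78 + 13 = 91
  Event 8 (restock 23): 91 + 23 = 114
  Event 9 (sale 13): sell min(13,114)=13. stock: 114 - 13 = 101. total_sold = 32
  Event 10 (sale 21): sell min(21,101)=21. stock: 101 - 21 = 80. total_sold = 53
Final: stock = 80, total_sold = 53

Stock never reaches 0.

Answer: never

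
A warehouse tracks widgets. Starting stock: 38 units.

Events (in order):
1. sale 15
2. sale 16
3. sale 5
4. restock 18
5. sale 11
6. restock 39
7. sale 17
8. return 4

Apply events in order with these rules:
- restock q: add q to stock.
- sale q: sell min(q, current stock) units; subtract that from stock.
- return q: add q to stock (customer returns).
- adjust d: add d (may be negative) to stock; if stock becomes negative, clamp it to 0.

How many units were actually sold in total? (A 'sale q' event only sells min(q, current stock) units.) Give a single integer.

Answer: 64

Derivation:
Processing events:
Start: stock = 38
  Event 1 (sale 15): sell min(15,38)=15. stock: 38 - 15 = 23. total_sold = 15
  Event 2 (sale 16): sell min(16,23)=16. stock: 23 - 16 = 7. total_sold = 31
  Event 3 (sale 5): sell min(5,7)=5. stock: 7 - 5 = 2. total_sold = 36
  Event 4 (restock 18): 2 + 18 = 20
  Event 5 (sale 11): sell min(11,20)=11. stock: 20 - 11 = 9. total_sold = 47
  Event 6 (restock 39): 9 + 39 = 48
  Event 7 (sale 17): sell min(17,48)=17. stock: 48 - 17 = 31. total_sold = 64
  Event 8 (return 4): 31 + 4 = 35
Final: stock = 35, total_sold = 64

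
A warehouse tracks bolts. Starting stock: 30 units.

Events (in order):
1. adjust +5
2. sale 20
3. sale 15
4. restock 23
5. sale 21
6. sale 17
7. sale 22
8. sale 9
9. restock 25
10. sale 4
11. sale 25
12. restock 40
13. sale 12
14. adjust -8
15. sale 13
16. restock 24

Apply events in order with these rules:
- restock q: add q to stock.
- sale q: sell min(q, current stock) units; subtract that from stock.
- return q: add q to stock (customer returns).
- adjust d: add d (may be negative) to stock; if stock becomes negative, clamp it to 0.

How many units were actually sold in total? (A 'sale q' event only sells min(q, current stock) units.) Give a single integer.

Processing events:
Start: stock = 30
  Event 1 (adjust +5): 30 + 5 = 35
  Event 2 (sale 20): sell min(20,35)=20. stock: 35 - 20 = 15. total_sold = 20
  Event 3 (sale 15): sell min(15,15)=15. stock: 15 - 15 = 0. total_sold = 35
  Event 4 (restock 23): 0 + 23 = 23
  Event 5 (sale 21): sell min(21,23)=21. stock: 23 - 21 = 2. total_sold = 56
  Event 6 (sale 17): sell min(17,2)=2. stock: 2 - 2 = 0. total_sold = 58
  Event 7 (sale 22): sell min(22,0)=0. stock: 0 - 0 = 0. total_sold = 58
  Event 8 (sale 9): sell min(9,0)=0. stock: 0 - 0 = 0. total_sold = 58
  Event 9 (restock 25): 0 + 25 = 25
  Event 10 (sale 4): sell min(4,25)=4. stock: 25 - 4 = 21. total_sold = 62
  Event 11 (sale 25): sell min(25,21)=21. stock: 21 - 21 = 0. total_sold = 83
  Event 12 (restock 40): 0 + 40 = 40
  Event 13 (sale 12): sell min(12,40)=12. stock: 40 - 12 = 28. total_sold = 95
  Event 14 (adjust -8): 28 + -8 = 20
  Event 15 (sale 13): sell min(13,20)=13. stock: 20 - 13 = 7. total_sold = 108
  Event 16 (restock 24): 7 + 24 = 31
Final: stock = 31, total_sold = 108

Answer: 108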